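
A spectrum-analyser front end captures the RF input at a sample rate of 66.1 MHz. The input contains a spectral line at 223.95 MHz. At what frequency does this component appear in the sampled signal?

223.95 MHz mod fs = 25.65 MHz.
25.65 MHz ≤ fs/2 = 33.05 MHz, appears at 25.65 MHz.

25.65 MHz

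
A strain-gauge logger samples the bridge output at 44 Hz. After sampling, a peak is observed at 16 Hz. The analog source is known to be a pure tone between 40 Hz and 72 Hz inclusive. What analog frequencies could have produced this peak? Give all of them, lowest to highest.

Frequencies that alias to 16 Hz are k·fs ± 16 Hz for integer k ≥ 0.
k=0: 16 Hz.
k=1: 28 Hz, 60 Hz.
k=2: 72 Hz, 104 Hz.
k=3: 116 Hz, 148 Hz.
Within [40 Hz, 72 Hz]: 60 Hz, 72 Hz.

60 Hz, 72 Hz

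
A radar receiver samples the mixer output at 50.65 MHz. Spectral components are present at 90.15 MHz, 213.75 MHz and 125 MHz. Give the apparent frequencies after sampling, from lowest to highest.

fs/2 = 25.325 MHz.
90.15 MHz mod fs = 39.5 MHz.
39.5 MHz > fs/2 = 25.325 MHz, folds to fs − 39.5 MHz = 11.15 MHz.
213.75 MHz mod fs = 11.15 MHz.
11.15 MHz ≤ fs/2 = 25.325 MHz, appears at 11.15 MHz.
125 MHz mod fs = 23.7 MHz.
23.7 MHz ≤ fs/2 = 25.325 MHz, appears at 23.7 MHz.
Distinct values: {11.15 MHz, 23.7 MHz}.

11.15 MHz, 23.7 MHz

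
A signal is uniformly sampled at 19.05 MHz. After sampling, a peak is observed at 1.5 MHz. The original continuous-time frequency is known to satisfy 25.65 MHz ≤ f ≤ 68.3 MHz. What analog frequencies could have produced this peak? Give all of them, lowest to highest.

36.6 MHz, 39.6 MHz, 55.65 MHz, 58.65 MHz

Frequencies that alias to 1.5 MHz are k·fs ± 1.5 MHz for integer k ≥ 0.
k=0: 1.5 MHz.
k=1: 17.55 MHz, 20.55 MHz.
k=2: 36.6 MHz, 39.6 MHz.
k=3: 55.65 MHz, 58.65 MHz.
k=4: 74.7 MHz, 77.7 MHz.
Within [25.65 MHz, 68.3 MHz]: 36.6 MHz, 39.6 MHz, 55.65 MHz, 58.65 MHz.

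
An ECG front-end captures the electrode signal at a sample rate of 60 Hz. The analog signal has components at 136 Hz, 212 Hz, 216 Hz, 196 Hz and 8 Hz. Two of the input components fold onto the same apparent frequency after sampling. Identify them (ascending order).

fs/2 = 30 Hz.
136 Hz mod fs = 16 Hz.
16 Hz ≤ fs/2 = 30 Hz, appears at 16 Hz.
212 Hz mod fs = 32 Hz.
32 Hz > fs/2 = 30 Hz, folds to fs − 32 Hz = 28 Hz.
216 Hz mod fs = 36 Hz.
36 Hz > fs/2 = 30 Hz, folds to fs − 36 Hz = 24 Hz.
196 Hz mod fs = 16 Hz.
16 Hz ≤ fs/2 = 30 Hz, appears at 16 Hz.
8 Hz ≤ fs/2 = 30 Hz, passes unchanged.
136 Hz and 196 Hz both map to 16 Hz.

136 Hz, 196 Hz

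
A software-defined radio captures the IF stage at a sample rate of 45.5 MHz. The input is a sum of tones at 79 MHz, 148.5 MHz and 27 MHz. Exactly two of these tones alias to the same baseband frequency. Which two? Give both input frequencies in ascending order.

fs/2 = 22.75 MHz.
79 MHz mod fs = 33.5 MHz.
33.5 MHz > fs/2 = 22.75 MHz, folds to fs − 33.5 MHz = 12 MHz.
148.5 MHz mod fs = 12 MHz.
12 MHz ≤ fs/2 = 22.75 MHz, appears at 12 MHz.
27 MHz > fs/2 = 22.75 MHz, folds to fs − 27 MHz = 18.5 MHz.
79 MHz and 148.5 MHz both map to 12 MHz.

79 MHz, 148.5 MHz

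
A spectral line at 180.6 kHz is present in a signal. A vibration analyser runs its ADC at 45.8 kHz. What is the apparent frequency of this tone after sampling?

180.6 kHz mod fs = 43.2 kHz.
43.2 kHz > fs/2 = 22.9 kHz, folds to fs − 43.2 kHz = 2.6 kHz.

2.6 kHz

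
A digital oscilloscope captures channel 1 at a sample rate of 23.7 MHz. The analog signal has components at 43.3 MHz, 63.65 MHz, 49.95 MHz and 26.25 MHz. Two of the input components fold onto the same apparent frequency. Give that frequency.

fs/2 = 11.85 MHz.
43.3 MHz mod fs = 19.6 MHz.
19.6 MHz > fs/2 = 11.85 MHz, folds to fs − 19.6 MHz = 4.1 MHz.
63.65 MHz mod fs = 16.25 MHz.
16.25 MHz > fs/2 = 11.85 MHz, folds to fs − 16.25 MHz = 7.45 MHz.
49.95 MHz mod fs = 2.55 MHz.
2.55 MHz ≤ fs/2 = 11.85 MHz, appears at 2.55 MHz.
26.25 MHz mod fs = 2.55 MHz.
2.55 MHz ≤ fs/2 = 11.85 MHz, appears at 2.55 MHz.
26.25 MHz and 49.95 MHz both map to 2.55 MHz.

2.55 MHz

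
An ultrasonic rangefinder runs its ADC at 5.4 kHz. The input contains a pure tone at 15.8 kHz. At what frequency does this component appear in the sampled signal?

0.4 kHz

15.8 kHz mod fs = 5 kHz.
5 kHz > fs/2 = 2.7 kHz, folds to fs − 5 kHz = 0.4 kHz.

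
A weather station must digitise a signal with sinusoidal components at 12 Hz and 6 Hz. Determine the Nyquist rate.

24 Hz

Highest-frequency component: 12 Hz.
Nyquist rate = 2 × 12 Hz = 24 Hz.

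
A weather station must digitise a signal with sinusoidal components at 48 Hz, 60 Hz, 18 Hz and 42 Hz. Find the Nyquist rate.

120 Hz

Highest-frequency component: 60 Hz.
Nyquist rate = 2 × 60 Hz = 120 Hz.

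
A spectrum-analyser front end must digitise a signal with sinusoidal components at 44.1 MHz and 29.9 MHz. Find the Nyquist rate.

Highest-frequency component: 44.1 MHz.
Nyquist rate = 2 × 44.1 MHz = 88.2 MHz.

88.2 MHz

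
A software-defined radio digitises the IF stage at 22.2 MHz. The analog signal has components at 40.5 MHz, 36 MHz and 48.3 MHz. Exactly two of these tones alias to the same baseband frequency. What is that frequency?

fs/2 = 11.1 MHz.
40.5 MHz mod fs = 18.3 MHz.
18.3 MHz > fs/2 = 11.1 MHz, folds to fs − 18.3 MHz = 3.9 MHz.
36 MHz mod fs = 13.8 MHz.
13.8 MHz > fs/2 = 11.1 MHz, folds to fs − 13.8 MHz = 8.4 MHz.
48.3 MHz mod fs = 3.9 MHz.
3.9 MHz ≤ fs/2 = 11.1 MHz, appears at 3.9 MHz.
40.5 MHz and 48.3 MHz both map to 3.9 MHz.

3.9 MHz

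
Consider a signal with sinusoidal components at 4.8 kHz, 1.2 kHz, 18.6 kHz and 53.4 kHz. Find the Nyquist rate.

106.8 kHz

Highest-frequency component: 53.4 kHz.
Nyquist rate = 2 × 53.4 kHz = 106.8 kHz.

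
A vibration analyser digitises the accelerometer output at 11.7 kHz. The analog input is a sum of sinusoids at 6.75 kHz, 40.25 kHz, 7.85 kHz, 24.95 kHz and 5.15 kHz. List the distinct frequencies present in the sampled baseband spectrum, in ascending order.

1.55 kHz, 3.85 kHz, 4.95 kHz, 5.15 kHz

fs/2 = 5.85 kHz.
6.75 kHz > fs/2 = 5.85 kHz, folds to fs − 6.75 kHz = 4.95 kHz.
40.25 kHz mod fs = 5.15 kHz.
5.15 kHz ≤ fs/2 = 5.85 kHz, appears at 5.15 kHz.
7.85 kHz > fs/2 = 5.85 kHz, folds to fs − 7.85 kHz = 3.85 kHz.
24.95 kHz mod fs = 1.55 kHz.
1.55 kHz ≤ fs/2 = 5.85 kHz, appears at 1.55 kHz.
5.15 kHz ≤ fs/2 = 5.85 kHz, passes unchanged.
Distinct values: {1.55 kHz, 3.85 kHz, 4.95 kHz, 5.15 kHz}.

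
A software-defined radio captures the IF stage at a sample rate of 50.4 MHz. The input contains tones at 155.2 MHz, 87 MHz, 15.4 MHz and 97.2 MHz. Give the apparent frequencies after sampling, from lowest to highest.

3.6 MHz, 4 MHz, 13.8 MHz, 15.4 MHz

fs/2 = 25.2 MHz.
155.2 MHz mod fs = 4 MHz.
4 MHz ≤ fs/2 = 25.2 MHz, appears at 4 MHz.
87 MHz mod fs = 36.6 MHz.
36.6 MHz > fs/2 = 25.2 MHz, folds to fs − 36.6 MHz = 13.8 MHz.
15.4 MHz ≤ fs/2 = 25.2 MHz, passes unchanged.
97.2 MHz mod fs = 46.8 MHz.
46.8 MHz > fs/2 = 25.2 MHz, folds to fs − 46.8 MHz = 3.6 MHz.
Distinct values: {3.6 MHz, 4 MHz, 13.8 MHz, 15.4 MHz}.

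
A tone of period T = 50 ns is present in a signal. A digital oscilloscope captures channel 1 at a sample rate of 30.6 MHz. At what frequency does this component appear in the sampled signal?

T = 50 ns → f = 1/T = 20 MHz.
20 MHz > fs/2 = 15.3 MHz, folds to fs − 20 MHz = 10.6 MHz.

10.6 MHz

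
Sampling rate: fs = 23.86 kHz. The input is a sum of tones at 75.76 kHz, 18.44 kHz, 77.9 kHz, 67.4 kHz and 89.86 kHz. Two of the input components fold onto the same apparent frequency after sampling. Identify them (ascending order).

67.4 kHz, 75.76 kHz

fs/2 = 11.93 kHz.
75.76 kHz mod fs = 4.18 kHz.
4.18 kHz ≤ fs/2 = 11.93 kHz, appears at 4.18 kHz.
18.44 kHz > fs/2 = 11.93 kHz, folds to fs − 18.44 kHz = 5.42 kHz.
77.9 kHz mod fs = 6.32 kHz.
6.32 kHz ≤ fs/2 = 11.93 kHz, appears at 6.32 kHz.
67.4 kHz mod fs = 19.68 kHz.
19.68 kHz > fs/2 = 11.93 kHz, folds to fs − 19.68 kHz = 4.18 kHz.
89.86 kHz mod fs = 18.28 kHz.
18.28 kHz > fs/2 = 11.93 kHz, folds to fs − 18.28 kHz = 5.58 kHz.
67.4 kHz and 75.76 kHz both map to 4.18 kHz.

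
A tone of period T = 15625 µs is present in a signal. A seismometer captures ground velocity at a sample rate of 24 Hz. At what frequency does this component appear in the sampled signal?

T = 15625 µs → f = 1/T = 64 Hz.
64 Hz mod fs = 16 Hz.
16 Hz > fs/2 = 12 Hz, folds to fs − 16 Hz = 8 Hz.

8 Hz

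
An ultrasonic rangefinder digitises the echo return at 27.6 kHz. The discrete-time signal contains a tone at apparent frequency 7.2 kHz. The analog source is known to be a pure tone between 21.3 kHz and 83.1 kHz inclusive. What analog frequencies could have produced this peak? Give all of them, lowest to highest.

Frequencies that alias to 7.2 kHz are k·fs ± 7.2 kHz for integer k ≥ 0.
k=0: 7.2 kHz.
k=1: 20.4 kHz, 34.8 kHz.
k=2: 48 kHz, 62.4 kHz.
k=3: 75.6 kHz, 90 kHz.
k=4: 103.2 kHz, 117.6 kHz.
Within [21.3 kHz, 83.1 kHz]: 34.8 kHz, 48 kHz, 62.4 kHz, 75.6 kHz.

34.8 kHz, 48 kHz, 62.4 kHz, 75.6 kHz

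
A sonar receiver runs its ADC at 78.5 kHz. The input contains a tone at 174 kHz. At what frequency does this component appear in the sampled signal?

174 kHz mod fs = 17 kHz.
17 kHz ≤ fs/2 = 39.25 kHz, appears at 17 kHz.

17 kHz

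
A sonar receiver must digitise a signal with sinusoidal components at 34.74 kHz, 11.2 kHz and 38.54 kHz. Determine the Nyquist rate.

Highest-frequency component: 38.54 kHz.
Nyquist rate = 2 × 38.54 kHz = 77.08 kHz.

77.08 kHz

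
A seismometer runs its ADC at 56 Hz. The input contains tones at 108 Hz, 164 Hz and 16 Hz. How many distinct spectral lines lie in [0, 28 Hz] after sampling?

fs/2 = 28 Hz.
108 Hz mod fs = 52 Hz.
52 Hz > fs/2 = 28 Hz, folds to fs − 52 Hz = 4 Hz.
164 Hz mod fs = 52 Hz.
52 Hz > fs/2 = 28 Hz, folds to fs − 52 Hz = 4 Hz.
16 Hz ≤ fs/2 = 28 Hz, passes unchanged.
Distinct values: {4 Hz, 16 Hz} → 2.

2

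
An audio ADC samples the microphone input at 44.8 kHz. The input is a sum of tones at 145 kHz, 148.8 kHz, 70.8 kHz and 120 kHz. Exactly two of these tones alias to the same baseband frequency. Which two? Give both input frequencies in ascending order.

fs/2 = 22.4 kHz.
145 kHz mod fs = 10.6 kHz.
10.6 kHz ≤ fs/2 = 22.4 kHz, appears at 10.6 kHz.
148.8 kHz mod fs = 14.4 kHz.
14.4 kHz ≤ fs/2 = 22.4 kHz, appears at 14.4 kHz.
70.8 kHz mod fs = 26 kHz.
26 kHz > fs/2 = 22.4 kHz, folds to fs − 26 kHz = 18.8 kHz.
120 kHz mod fs = 30.4 kHz.
30.4 kHz > fs/2 = 22.4 kHz, folds to fs − 30.4 kHz = 14.4 kHz.
120 kHz and 148.8 kHz both map to 14.4 kHz.

120 kHz, 148.8 kHz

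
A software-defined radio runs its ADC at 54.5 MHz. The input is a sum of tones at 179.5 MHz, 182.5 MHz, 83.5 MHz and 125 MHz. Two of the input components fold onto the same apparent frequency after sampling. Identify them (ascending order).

125 MHz, 179.5 MHz

fs/2 = 27.25 MHz.
179.5 MHz mod fs = 16 MHz.
16 MHz ≤ fs/2 = 27.25 MHz, appears at 16 MHz.
182.5 MHz mod fs = 19 MHz.
19 MHz ≤ fs/2 = 27.25 MHz, appears at 19 MHz.
83.5 MHz mod fs = 29 MHz.
29 MHz > fs/2 = 27.25 MHz, folds to fs − 29 MHz = 25.5 MHz.
125 MHz mod fs = 16 MHz.
16 MHz ≤ fs/2 = 27.25 MHz, appears at 16 MHz.
125 MHz and 179.5 MHz both map to 16 MHz.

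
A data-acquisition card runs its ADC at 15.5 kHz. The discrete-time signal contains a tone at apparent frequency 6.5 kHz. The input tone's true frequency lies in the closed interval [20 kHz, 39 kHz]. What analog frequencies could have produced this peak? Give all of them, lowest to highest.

22 kHz, 24.5 kHz, 37.5 kHz

Frequencies that alias to 6.5 kHz are k·fs ± 6.5 kHz for integer k ≥ 0.
k=0: 6.5 kHz.
k=1: 9 kHz, 22 kHz.
k=2: 24.5 kHz, 37.5 kHz.
k=3: 40 kHz, 53 kHz.
Within [20 kHz, 39 kHz]: 22 kHz, 24.5 kHz, 37.5 kHz.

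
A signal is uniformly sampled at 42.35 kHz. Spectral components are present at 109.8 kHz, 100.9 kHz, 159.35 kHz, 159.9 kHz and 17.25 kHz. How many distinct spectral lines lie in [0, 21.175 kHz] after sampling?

4

fs/2 = 21.175 kHz.
109.8 kHz mod fs = 25.1 kHz.
25.1 kHz > fs/2 = 21.175 kHz, folds to fs − 25.1 kHz = 17.25 kHz.
100.9 kHz mod fs = 16.2 kHz.
16.2 kHz ≤ fs/2 = 21.175 kHz, appears at 16.2 kHz.
159.35 kHz mod fs = 32.3 kHz.
32.3 kHz > fs/2 = 21.175 kHz, folds to fs − 32.3 kHz = 10.05 kHz.
159.9 kHz mod fs = 32.85 kHz.
32.85 kHz > fs/2 = 21.175 kHz, folds to fs − 32.85 kHz = 9.5 kHz.
17.25 kHz ≤ fs/2 = 21.175 kHz, passes unchanged.
Distinct values: {9.5 kHz, 10.05 kHz, 16.2 kHz, 17.25 kHz} → 4.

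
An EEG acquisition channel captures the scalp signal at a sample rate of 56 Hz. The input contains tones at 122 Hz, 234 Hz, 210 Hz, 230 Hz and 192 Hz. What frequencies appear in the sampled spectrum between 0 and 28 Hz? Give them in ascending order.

fs/2 = 28 Hz.
122 Hz mod fs = 10 Hz.
10 Hz ≤ fs/2 = 28 Hz, appears at 10 Hz.
234 Hz mod fs = 10 Hz.
10 Hz ≤ fs/2 = 28 Hz, appears at 10 Hz.
210 Hz mod fs = 42 Hz.
42 Hz > fs/2 = 28 Hz, folds to fs − 42 Hz = 14 Hz.
230 Hz mod fs = 6 Hz.
6 Hz ≤ fs/2 = 28 Hz, appears at 6 Hz.
192 Hz mod fs = 24 Hz.
24 Hz ≤ fs/2 = 28 Hz, appears at 24 Hz.
Distinct values: {6 Hz, 10 Hz, 14 Hz, 24 Hz}.

6 Hz, 10 Hz, 14 Hz, 24 Hz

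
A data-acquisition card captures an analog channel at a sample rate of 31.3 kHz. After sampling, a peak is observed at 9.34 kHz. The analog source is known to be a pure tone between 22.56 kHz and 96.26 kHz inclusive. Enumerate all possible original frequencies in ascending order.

40.64 kHz, 53.26 kHz, 71.94 kHz, 84.56 kHz

Frequencies that alias to 9.34 kHz are k·fs ± 9.34 kHz for integer k ≥ 0.
k=0: 9.34 kHz.
k=1: 21.96 kHz, 40.64 kHz.
k=2: 53.26 kHz, 71.94 kHz.
k=3: 84.56 kHz, 103.24 kHz.
k=4: 115.86 kHz, 134.54 kHz.
Within [22.56 kHz, 96.26 kHz]: 40.64 kHz, 53.26 kHz, 71.94 kHz, 84.56 kHz.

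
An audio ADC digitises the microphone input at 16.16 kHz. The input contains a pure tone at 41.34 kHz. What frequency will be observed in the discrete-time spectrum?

7.14 kHz

41.34 kHz mod fs = 9.02 kHz.
9.02 kHz > fs/2 = 8.08 kHz, folds to fs − 9.02 kHz = 7.14 kHz.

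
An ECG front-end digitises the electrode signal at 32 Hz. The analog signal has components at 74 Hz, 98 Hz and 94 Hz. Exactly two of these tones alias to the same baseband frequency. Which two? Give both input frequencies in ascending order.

94 Hz, 98 Hz

fs/2 = 16 Hz.
74 Hz mod fs = 10 Hz.
10 Hz ≤ fs/2 = 16 Hz, appears at 10 Hz.
98 Hz mod fs = 2 Hz.
2 Hz ≤ fs/2 = 16 Hz, appears at 2 Hz.
94 Hz mod fs = 30 Hz.
30 Hz > fs/2 = 16 Hz, folds to fs − 30 Hz = 2 Hz.
94 Hz and 98 Hz both map to 2 Hz.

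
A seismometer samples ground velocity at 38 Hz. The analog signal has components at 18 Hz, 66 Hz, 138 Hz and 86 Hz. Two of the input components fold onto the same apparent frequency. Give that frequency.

fs/2 = 19 Hz.
18 Hz ≤ fs/2 = 19 Hz, passes unchanged.
66 Hz mod fs = 28 Hz.
28 Hz > fs/2 = 19 Hz, folds to fs − 28 Hz = 10 Hz.
138 Hz mod fs = 24 Hz.
24 Hz > fs/2 = 19 Hz, folds to fs − 24 Hz = 14 Hz.
86 Hz mod fs = 10 Hz.
10 Hz ≤ fs/2 = 19 Hz, appears at 10 Hz.
66 Hz and 86 Hz both map to 10 Hz.

10 Hz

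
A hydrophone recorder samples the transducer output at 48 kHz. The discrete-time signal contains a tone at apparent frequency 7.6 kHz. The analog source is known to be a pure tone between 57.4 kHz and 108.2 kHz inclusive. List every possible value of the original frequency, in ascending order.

Frequencies that alias to 7.6 kHz are k·fs ± 7.6 kHz for integer k ≥ 0.
k=0: 7.6 kHz.
k=1: 40.4 kHz, 55.6 kHz.
k=2: 88.4 kHz, 103.6 kHz.
k=3: 136.4 kHz, 151.6 kHz.
Within [57.4 kHz, 108.2 kHz]: 88.4 kHz, 103.6 kHz.

88.4 kHz, 103.6 kHz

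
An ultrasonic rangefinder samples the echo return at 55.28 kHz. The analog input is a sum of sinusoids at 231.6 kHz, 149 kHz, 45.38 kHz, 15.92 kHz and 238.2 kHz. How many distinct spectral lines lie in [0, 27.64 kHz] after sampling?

5

fs/2 = 27.64 kHz.
231.6 kHz mod fs = 10.48 kHz.
10.48 kHz ≤ fs/2 = 27.64 kHz, appears at 10.48 kHz.
149 kHz mod fs = 38.44 kHz.
38.44 kHz > fs/2 = 27.64 kHz, folds to fs − 38.44 kHz = 16.84 kHz.
45.38 kHz > fs/2 = 27.64 kHz, folds to fs − 45.38 kHz = 9.9 kHz.
15.92 kHz ≤ fs/2 = 27.64 kHz, passes unchanged.
238.2 kHz mod fs = 17.08 kHz.
17.08 kHz ≤ fs/2 = 27.64 kHz, appears at 17.08 kHz.
Distinct values: {9.9 kHz, 10.48 kHz, 15.92 kHz, 16.84 kHz, 17.08 kHz} → 5.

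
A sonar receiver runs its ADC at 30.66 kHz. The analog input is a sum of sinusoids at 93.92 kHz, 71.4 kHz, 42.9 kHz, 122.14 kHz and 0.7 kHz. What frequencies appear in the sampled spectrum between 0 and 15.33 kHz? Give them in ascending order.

0.5 kHz, 0.7 kHz, 1.94 kHz, 10.08 kHz, 12.24 kHz

fs/2 = 15.33 kHz.
93.92 kHz mod fs = 1.94 kHz.
1.94 kHz ≤ fs/2 = 15.33 kHz, appears at 1.94 kHz.
71.4 kHz mod fs = 10.08 kHz.
10.08 kHz ≤ fs/2 = 15.33 kHz, appears at 10.08 kHz.
42.9 kHz mod fs = 12.24 kHz.
12.24 kHz ≤ fs/2 = 15.33 kHz, appears at 12.24 kHz.
122.14 kHz mod fs = 30.16 kHz.
30.16 kHz > fs/2 = 15.33 kHz, folds to fs − 30.16 kHz = 0.5 kHz.
0.7 kHz ≤ fs/2 = 15.33 kHz, passes unchanged.
Distinct values: {0.5 kHz, 0.7 kHz, 1.94 kHz, 10.08 kHz, 12.24 kHz}.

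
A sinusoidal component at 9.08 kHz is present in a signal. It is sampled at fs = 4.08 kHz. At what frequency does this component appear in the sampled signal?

0.92 kHz

9.08 kHz mod fs = 0.92 kHz.
0.92 kHz ≤ fs/2 = 2.04 kHz, appears at 0.92 kHz.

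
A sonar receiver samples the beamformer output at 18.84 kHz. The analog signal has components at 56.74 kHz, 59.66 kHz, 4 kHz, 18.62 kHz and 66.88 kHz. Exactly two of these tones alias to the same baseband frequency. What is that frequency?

0.22 kHz

fs/2 = 9.42 kHz.
56.74 kHz mod fs = 0.22 kHz.
0.22 kHz ≤ fs/2 = 9.42 kHz, appears at 0.22 kHz.
59.66 kHz mod fs = 3.14 kHz.
3.14 kHz ≤ fs/2 = 9.42 kHz, appears at 3.14 kHz.
4 kHz ≤ fs/2 = 9.42 kHz, passes unchanged.
18.62 kHz > fs/2 = 9.42 kHz, folds to fs − 18.62 kHz = 0.22 kHz.
66.88 kHz mod fs = 10.36 kHz.
10.36 kHz > fs/2 = 9.42 kHz, folds to fs − 10.36 kHz = 8.48 kHz.
18.62 kHz and 56.74 kHz both map to 0.22 kHz.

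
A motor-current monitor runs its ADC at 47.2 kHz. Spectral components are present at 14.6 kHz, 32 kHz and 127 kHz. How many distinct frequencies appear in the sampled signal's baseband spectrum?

fs/2 = 23.6 kHz.
14.6 kHz ≤ fs/2 = 23.6 kHz, passes unchanged.
32 kHz > fs/2 = 23.6 kHz, folds to fs − 32 kHz = 15.2 kHz.
127 kHz mod fs = 32.6 kHz.
32.6 kHz > fs/2 = 23.6 kHz, folds to fs − 32.6 kHz = 14.6 kHz.
Distinct values: {14.6 kHz, 15.2 kHz} → 2.

2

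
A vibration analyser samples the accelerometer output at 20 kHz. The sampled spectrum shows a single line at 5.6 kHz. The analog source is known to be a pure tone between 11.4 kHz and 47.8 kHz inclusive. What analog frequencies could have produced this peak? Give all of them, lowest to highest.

14.4 kHz, 25.6 kHz, 34.4 kHz, 45.6 kHz

Frequencies that alias to 5.6 kHz are k·fs ± 5.6 kHz for integer k ≥ 0.
k=0: 5.6 kHz.
k=1: 14.4 kHz, 25.6 kHz.
k=2: 34.4 kHz, 45.6 kHz.
k=3: 54.4 kHz, 65.6 kHz.
Within [11.4 kHz, 47.8 kHz]: 14.4 kHz, 25.6 kHz, 34.4 kHz, 45.6 kHz.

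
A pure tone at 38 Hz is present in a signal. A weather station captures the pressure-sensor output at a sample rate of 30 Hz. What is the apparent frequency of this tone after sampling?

8 Hz

38 Hz mod fs = 8 Hz.
8 Hz ≤ fs/2 = 15 Hz, appears at 8 Hz.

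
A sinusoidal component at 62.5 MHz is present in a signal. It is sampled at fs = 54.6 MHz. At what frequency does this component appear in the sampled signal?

62.5 MHz mod fs = 7.9 MHz.
7.9 MHz ≤ fs/2 = 27.3 MHz, appears at 7.9 MHz.

7.9 MHz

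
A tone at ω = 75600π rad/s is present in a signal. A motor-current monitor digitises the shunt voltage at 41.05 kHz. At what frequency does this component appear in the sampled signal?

ω = 75600π rad/s → f = ω/(2π) = 37800 Hz = 37.8 kHz.
37.8 kHz > fs/2 = 20.525 kHz, folds to fs − 37.8 kHz = 3.25 kHz.

3.25 kHz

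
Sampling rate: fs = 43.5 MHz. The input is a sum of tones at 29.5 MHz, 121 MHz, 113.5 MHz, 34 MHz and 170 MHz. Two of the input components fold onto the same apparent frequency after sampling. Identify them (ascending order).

34 MHz, 121 MHz

fs/2 = 21.75 MHz.
29.5 MHz > fs/2 = 21.75 MHz, folds to fs − 29.5 MHz = 14 MHz.
121 MHz mod fs = 34 MHz.
34 MHz > fs/2 = 21.75 MHz, folds to fs − 34 MHz = 9.5 MHz.
113.5 MHz mod fs = 26.5 MHz.
26.5 MHz > fs/2 = 21.75 MHz, folds to fs − 26.5 MHz = 17 MHz.
34 MHz > fs/2 = 21.75 MHz, folds to fs − 34 MHz = 9.5 MHz.
170 MHz mod fs = 39.5 MHz.
39.5 MHz > fs/2 = 21.75 MHz, folds to fs − 39.5 MHz = 4 MHz.
34 MHz and 121 MHz both map to 9.5 MHz.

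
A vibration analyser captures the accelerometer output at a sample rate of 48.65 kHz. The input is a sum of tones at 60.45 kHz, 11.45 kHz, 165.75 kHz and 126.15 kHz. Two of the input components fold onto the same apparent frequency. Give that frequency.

fs/2 = 24.325 kHz.
60.45 kHz mod fs = 11.8 kHz.
11.8 kHz ≤ fs/2 = 24.325 kHz, appears at 11.8 kHz.
11.45 kHz ≤ fs/2 = 24.325 kHz, passes unchanged.
165.75 kHz mod fs = 19.8 kHz.
19.8 kHz ≤ fs/2 = 24.325 kHz, appears at 19.8 kHz.
126.15 kHz mod fs = 28.85 kHz.
28.85 kHz > fs/2 = 24.325 kHz, folds to fs − 28.85 kHz = 19.8 kHz.
126.15 kHz and 165.75 kHz both map to 19.8 kHz.

19.8 kHz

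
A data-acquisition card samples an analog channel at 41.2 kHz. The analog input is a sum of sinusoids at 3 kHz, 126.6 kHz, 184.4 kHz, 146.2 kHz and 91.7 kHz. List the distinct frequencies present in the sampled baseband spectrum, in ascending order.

3 kHz, 9.3 kHz, 18.6 kHz, 19.6 kHz

fs/2 = 20.6 kHz.
3 kHz ≤ fs/2 = 20.6 kHz, passes unchanged.
126.6 kHz mod fs = 3 kHz.
3 kHz ≤ fs/2 = 20.6 kHz, appears at 3 kHz.
184.4 kHz mod fs = 19.6 kHz.
19.6 kHz ≤ fs/2 = 20.6 kHz, appears at 19.6 kHz.
146.2 kHz mod fs = 22.6 kHz.
22.6 kHz > fs/2 = 20.6 kHz, folds to fs − 22.6 kHz = 18.6 kHz.
91.7 kHz mod fs = 9.3 kHz.
9.3 kHz ≤ fs/2 = 20.6 kHz, appears at 9.3 kHz.
Distinct values: {3 kHz, 9.3 kHz, 18.6 kHz, 19.6 kHz}.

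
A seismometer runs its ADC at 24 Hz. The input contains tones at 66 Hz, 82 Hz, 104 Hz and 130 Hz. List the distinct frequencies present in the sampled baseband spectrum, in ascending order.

fs/2 = 12 Hz.
66 Hz mod fs = 18 Hz.
18 Hz > fs/2 = 12 Hz, folds to fs − 18 Hz = 6 Hz.
82 Hz mod fs = 10 Hz.
10 Hz ≤ fs/2 = 12 Hz, appears at 10 Hz.
104 Hz mod fs = 8 Hz.
8 Hz ≤ fs/2 = 12 Hz, appears at 8 Hz.
130 Hz mod fs = 10 Hz.
10 Hz ≤ fs/2 = 12 Hz, appears at 10 Hz.
Distinct values: {6 Hz, 8 Hz, 10 Hz}.

6 Hz, 8 Hz, 10 Hz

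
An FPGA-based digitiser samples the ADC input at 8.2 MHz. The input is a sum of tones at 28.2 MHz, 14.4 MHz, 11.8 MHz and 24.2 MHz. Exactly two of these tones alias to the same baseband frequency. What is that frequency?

3.6 MHz

fs/2 = 4.1 MHz.
28.2 MHz mod fs = 3.6 MHz.
3.6 MHz ≤ fs/2 = 4.1 MHz, appears at 3.6 MHz.
14.4 MHz mod fs = 6.2 MHz.
6.2 MHz > fs/2 = 4.1 MHz, folds to fs − 6.2 MHz = 2 MHz.
11.8 MHz mod fs = 3.6 MHz.
3.6 MHz ≤ fs/2 = 4.1 MHz, appears at 3.6 MHz.
24.2 MHz mod fs = 7.8 MHz.
7.8 MHz > fs/2 = 4.1 MHz, folds to fs − 7.8 MHz = 0.4 MHz.
11.8 MHz and 28.2 MHz both map to 3.6 MHz.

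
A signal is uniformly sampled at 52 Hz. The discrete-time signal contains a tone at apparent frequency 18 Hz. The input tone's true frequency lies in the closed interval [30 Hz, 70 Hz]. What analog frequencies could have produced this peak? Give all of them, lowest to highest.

Frequencies that alias to 18 Hz are k·fs ± 18 Hz for integer k ≥ 0.
k=0: 18 Hz.
k=1: 34 Hz, 70 Hz.
k=2: 86 Hz, 122 Hz.
Within [30 Hz, 70 Hz]: 34 Hz, 70 Hz.

34 Hz, 70 Hz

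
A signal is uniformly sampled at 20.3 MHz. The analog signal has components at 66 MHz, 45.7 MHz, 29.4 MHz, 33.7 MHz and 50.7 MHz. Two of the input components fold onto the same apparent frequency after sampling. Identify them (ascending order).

45.7 MHz, 66 MHz

fs/2 = 10.15 MHz.
66 MHz mod fs = 5.1 MHz.
5.1 MHz ≤ fs/2 = 10.15 MHz, appears at 5.1 MHz.
45.7 MHz mod fs = 5.1 MHz.
5.1 MHz ≤ fs/2 = 10.15 MHz, appears at 5.1 MHz.
29.4 MHz mod fs = 9.1 MHz.
9.1 MHz ≤ fs/2 = 10.15 MHz, appears at 9.1 MHz.
33.7 MHz mod fs = 13.4 MHz.
13.4 MHz > fs/2 = 10.15 MHz, folds to fs − 13.4 MHz = 6.9 MHz.
50.7 MHz mod fs = 10.1 MHz.
10.1 MHz ≤ fs/2 = 10.15 MHz, appears at 10.1 MHz.
45.7 MHz and 66 MHz both map to 5.1 MHz.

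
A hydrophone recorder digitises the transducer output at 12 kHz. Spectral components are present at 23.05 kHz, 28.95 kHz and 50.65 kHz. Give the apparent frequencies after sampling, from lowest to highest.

fs/2 = 6 kHz.
23.05 kHz mod fs = 11.05 kHz.
11.05 kHz > fs/2 = 6 kHz, folds to fs − 11.05 kHz = 0.95 kHz.
28.95 kHz mod fs = 4.95 kHz.
4.95 kHz ≤ fs/2 = 6 kHz, appears at 4.95 kHz.
50.65 kHz mod fs = 2.65 kHz.
2.65 kHz ≤ fs/2 = 6 kHz, appears at 2.65 kHz.
Distinct values: {0.95 kHz, 2.65 kHz, 4.95 kHz}.

0.95 kHz, 2.65 kHz, 4.95 kHz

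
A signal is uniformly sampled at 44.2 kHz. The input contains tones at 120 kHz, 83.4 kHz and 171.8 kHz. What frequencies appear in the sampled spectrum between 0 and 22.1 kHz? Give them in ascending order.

fs/2 = 22.1 kHz.
120 kHz mod fs = 31.6 kHz.
31.6 kHz > fs/2 = 22.1 kHz, folds to fs − 31.6 kHz = 12.6 kHz.
83.4 kHz mod fs = 39.2 kHz.
39.2 kHz > fs/2 = 22.1 kHz, folds to fs − 39.2 kHz = 5 kHz.
171.8 kHz mod fs = 39.2 kHz.
39.2 kHz > fs/2 = 22.1 kHz, folds to fs − 39.2 kHz = 5 kHz.
Distinct values: {5 kHz, 12.6 kHz}.

5 kHz, 12.6 kHz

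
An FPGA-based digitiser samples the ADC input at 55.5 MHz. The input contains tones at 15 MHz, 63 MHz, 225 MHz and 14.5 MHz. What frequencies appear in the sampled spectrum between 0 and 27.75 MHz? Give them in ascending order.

3 MHz, 7.5 MHz, 14.5 MHz, 15 MHz

fs/2 = 27.75 MHz.
15 MHz ≤ fs/2 = 27.75 MHz, passes unchanged.
63 MHz mod fs = 7.5 MHz.
7.5 MHz ≤ fs/2 = 27.75 MHz, appears at 7.5 MHz.
225 MHz mod fs = 3 MHz.
3 MHz ≤ fs/2 = 27.75 MHz, appears at 3 MHz.
14.5 MHz ≤ fs/2 = 27.75 MHz, passes unchanged.
Distinct values: {3 MHz, 7.5 MHz, 14.5 MHz, 15 MHz}.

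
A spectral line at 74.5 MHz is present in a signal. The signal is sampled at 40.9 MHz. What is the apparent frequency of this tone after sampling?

7.3 MHz

74.5 MHz mod fs = 33.6 MHz.
33.6 MHz > fs/2 = 20.45 MHz, folds to fs − 33.6 MHz = 7.3 MHz.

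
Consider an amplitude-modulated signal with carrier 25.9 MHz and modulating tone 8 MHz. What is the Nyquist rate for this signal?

AM sidebands sit at fc ± fm = 17.9 MHz and 33.9 MHz.
Highest-frequency component: 33.9 MHz.
Nyquist rate = 2 × 33.9 MHz = 67.8 MHz.

67.8 MHz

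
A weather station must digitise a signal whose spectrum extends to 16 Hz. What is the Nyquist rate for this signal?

Nyquist rate = 2 × 16 Hz = 32 Hz.

32 Hz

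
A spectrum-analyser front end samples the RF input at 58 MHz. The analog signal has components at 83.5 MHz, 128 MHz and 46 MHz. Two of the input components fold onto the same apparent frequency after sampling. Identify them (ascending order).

46 MHz, 128 MHz

fs/2 = 29 MHz.
83.5 MHz mod fs = 25.5 MHz.
25.5 MHz ≤ fs/2 = 29 MHz, appears at 25.5 MHz.
128 MHz mod fs = 12 MHz.
12 MHz ≤ fs/2 = 29 MHz, appears at 12 MHz.
46 MHz > fs/2 = 29 MHz, folds to fs − 46 MHz = 12 MHz.
46 MHz and 128 MHz both map to 12 MHz.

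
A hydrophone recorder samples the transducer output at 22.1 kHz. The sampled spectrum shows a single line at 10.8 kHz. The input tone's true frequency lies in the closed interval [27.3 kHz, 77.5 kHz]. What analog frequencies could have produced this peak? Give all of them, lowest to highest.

Frequencies that alias to 10.8 kHz are k·fs ± 10.8 kHz for integer k ≥ 0.
k=0: 10.8 kHz.
k=1: 11.3 kHz, 32.9 kHz.
k=2: 33.4 kHz, 55 kHz.
k=3: 55.5 kHz, 77.1 kHz.
k=4: 77.6 kHz, 99.2 kHz.
Within [27.3 kHz, 77.5 kHz]: 32.9 kHz, 33.4 kHz, 55 kHz, 55.5 kHz, 77.1 kHz.

32.9 kHz, 33.4 kHz, 55 kHz, 55.5 kHz, 77.1 kHz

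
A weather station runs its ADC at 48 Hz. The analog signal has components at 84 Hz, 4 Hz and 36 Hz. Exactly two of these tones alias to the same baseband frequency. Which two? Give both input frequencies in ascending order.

36 Hz, 84 Hz

fs/2 = 24 Hz.
84 Hz mod fs = 36 Hz.
36 Hz > fs/2 = 24 Hz, folds to fs − 36 Hz = 12 Hz.
4 Hz ≤ fs/2 = 24 Hz, passes unchanged.
36 Hz > fs/2 = 24 Hz, folds to fs − 36 Hz = 12 Hz.
36 Hz and 84 Hz both map to 12 Hz.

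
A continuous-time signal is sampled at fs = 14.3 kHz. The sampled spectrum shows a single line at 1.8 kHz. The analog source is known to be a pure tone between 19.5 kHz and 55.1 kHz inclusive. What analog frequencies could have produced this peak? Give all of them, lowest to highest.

26.8 kHz, 30.4 kHz, 41.1 kHz, 44.7 kHz

Frequencies that alias to 1.8 kHz are k·fs ± 1.8 kHz for integer k ≥ 0.
k=0: 1.8 kHz.
k=1: 12.5 kHz, 16.1 kHz.
k=2: 26.8 kHz, 30.4 kHz.
k=3: 41.1 kHz, 44.7 kHz.
k=4: 55.4 kHz, 59 kHz.
Within [19.5 kHz, 55.1 kHz]: 26.8 kHz, 30.4 kHz, 41.1 kHz, 44.7 kHz.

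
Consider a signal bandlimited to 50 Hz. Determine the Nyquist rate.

Nyquist rate = 2 × 50 Hz = 100 Hz.

100 Hz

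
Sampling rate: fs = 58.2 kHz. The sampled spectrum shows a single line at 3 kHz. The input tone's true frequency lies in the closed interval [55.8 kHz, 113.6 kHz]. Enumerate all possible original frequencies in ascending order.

61.2 kHz, 113.4 kHz

Frequencies that alias to 3 kHz are k·fs ± 3 kHz for integer k ≥ 0.
k=0: 3 kHz.
k=1: 55.2 kHz, 61.2 kHz.
k=2: 113.4 kHz, 119.4 kHz.
k=3: 171.6 kHz, 177.6 kHz.
Within [55.8 kHz, 113.6 kHz]: 61.2 kHz, 113.4 kHz.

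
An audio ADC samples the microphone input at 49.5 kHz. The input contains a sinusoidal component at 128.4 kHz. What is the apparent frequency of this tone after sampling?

20.1 kHz

128.4 kHz mod fs = 29.4 kHz.
29.4 kHz > fs/2 = 24.75 kHz, folds to fs − 29.4 kHz = 20.1 kHz.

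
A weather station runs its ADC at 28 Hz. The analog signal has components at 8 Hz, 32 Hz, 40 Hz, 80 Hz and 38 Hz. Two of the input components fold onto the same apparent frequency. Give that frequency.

4 Hz

fs/2 = 14 Hz.
8 Hz ≤ fs/2 = 14 Hz, passes unchanged.
32 Hz mod fs = 4 Hz.
4 Hz ≤ fs/2 = 14 Hz, appears at 4 Hz.
40 Hz mod fs = 12 Hz.
12 Hz ≤ fs/2 = 14 Hz, appears at 12 Hz.
80 Hz mod fs = 24 Hz.
24 Hz > fs/2 = 14 Hz, folds to fs − 24 Hz = 4 Hz.
38 Hz mod fs = 10 Hz.
10 Hz ≤ fs/2 = 14 Hz, appears at 10 Hz.
32 Hz and 80 Hz both map to 4 Hz.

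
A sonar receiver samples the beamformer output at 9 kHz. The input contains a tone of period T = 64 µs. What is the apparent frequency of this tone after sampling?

2.375 kHz

T = 64 µs → f = 1/T = 15.625 kHz.
15.625 kHz mod fs = 6.625 kHz.
6.625 kHz > fs/2 = 4.5 kHz, folds to fs − 6.625 kHz = 2.375 kHz.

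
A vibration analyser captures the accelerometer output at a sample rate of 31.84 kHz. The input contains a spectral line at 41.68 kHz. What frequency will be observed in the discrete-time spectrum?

9.84 kHz

41.68 kHz mod fs = 9.84 kHz.
9.84 kHz ≤ fs/2 = 15.92 kHz, appears at 9.84 kHz.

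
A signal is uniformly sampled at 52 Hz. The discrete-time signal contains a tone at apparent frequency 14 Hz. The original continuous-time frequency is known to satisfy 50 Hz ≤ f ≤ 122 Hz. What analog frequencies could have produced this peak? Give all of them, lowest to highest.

Frequencies that alias to 14 Hz are k·fs ± 14 Hz for integer k ≥ 0.
k=0: 14 Hz.
k=1: 38 Hz, 66 Hz.
k=2: 90 Hz, 118 Hz.
k=3: 142 Hz, 170 Hz.
Within [50 Hz, 122 Hz]: 66 Hz, 90 Hz, 118 Hz.

66 Hz, 90 Hz, 118 Hz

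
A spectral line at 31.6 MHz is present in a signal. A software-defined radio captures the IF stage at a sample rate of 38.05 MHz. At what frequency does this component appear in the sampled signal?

31.6 MHz > fs/2 = 19.025 MHz, folds to fs − 31.6 MHz = 6.45 MHz.

6.45 MHz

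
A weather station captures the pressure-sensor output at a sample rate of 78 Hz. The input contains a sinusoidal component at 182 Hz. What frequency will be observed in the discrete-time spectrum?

26 Hz

182 Hz mod fs = 26 Hz.
26 Hz ≤ fs/2 = 39 Hz, appears at 26 Hz.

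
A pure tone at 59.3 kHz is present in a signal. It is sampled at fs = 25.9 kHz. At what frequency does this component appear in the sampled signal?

7.5 kHz

59.3 kHz mod fs = 7.5 kHz.
7.5 kHz ≤ fs/2 = 12.95 kHz, appears at 7.5 kHz.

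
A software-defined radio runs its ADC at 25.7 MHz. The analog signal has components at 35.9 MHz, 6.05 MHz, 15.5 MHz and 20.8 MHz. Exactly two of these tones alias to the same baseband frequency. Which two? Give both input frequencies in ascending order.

15.5 MHz, 35.9 MHz

fs/2 = 12.85 MHz.
35.9 MHz mod fs = 10.2 MHz.
10.2 MHz ≤ fs/2 = 12.85 MHz, appears at 10.2 MHz.
6.05 MHz ≤ fs/2 = 12.85 MHz, passes unchanged.
15.5 MHz > fs/2 = 12.85 MHz, folds to fs − 15.5 MHz = 10.2 MHz.
20.8 MHz > fs/2 = 12.85 MHz, folds to fs − 20.8 MHz = 4.9 MHz.
15.5 MHz and 35.9 MHz both map to 10.2 MHz.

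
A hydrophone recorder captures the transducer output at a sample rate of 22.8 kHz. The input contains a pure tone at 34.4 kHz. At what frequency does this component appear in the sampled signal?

11.2 kHz

34.4 kHz mod fs = 11.6 kHz.
11.6 kHz > fs/2 = 11.4 kHz, folds to fs − 11.6 kHz = 11.2 kHz.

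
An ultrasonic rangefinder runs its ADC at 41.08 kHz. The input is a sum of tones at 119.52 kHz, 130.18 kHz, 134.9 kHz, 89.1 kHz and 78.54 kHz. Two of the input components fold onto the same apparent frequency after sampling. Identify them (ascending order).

89.1 kHz, 130.18 kHz

fs/2 = 20.54 kHz.
119.52 kHz mod fs = 37.36 kHz.
37.36 kHz > fs/2 = 20.54 kHz, folds to fs − 37.36 kHz = 3.72 kHz.
130.18 kHz mod fs = 6.94 kHz.
6.94 kHz ≤ fs/2 = 20.54 kHz, appears at 6.94 kHz.
134.9 kHz mod fs = 11.66 kHz.
11.66 kHz ≤ fs/2 = 20.54 kHz, appears at 11.66 kHz.
89.1 kHz mod fs = 6.94 kHz.
6.94 kHz ≤ fs/2 = 20.54 kHz, appears at 6.94 kHz.
78.54 kHz mod fs = 37.46 kHz.
37.46 kHz > fs/2 = 20.54 kHz, folds to fs − 37.46 kHz = 3.62 kHz.
89.1 kHz and 130.18 kHz both map to 6.94 kHz.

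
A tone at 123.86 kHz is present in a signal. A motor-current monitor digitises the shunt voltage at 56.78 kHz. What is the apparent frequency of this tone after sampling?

123.86 kHz mod fs = 10.3 kHz.
10.3 kHz ≤ fs/2 = 28.39 kHz, appears at 10.3 kHz.

10.3 kHz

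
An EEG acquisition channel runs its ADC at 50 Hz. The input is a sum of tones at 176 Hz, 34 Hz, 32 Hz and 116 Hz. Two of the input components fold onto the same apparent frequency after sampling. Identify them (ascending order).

fs/2 = 25 Hz.
176 Hz mod fs = 26 Hz.
26 Hz > fs/2 = 25 Hz, folds to fs − 26 Hz = 24 Hz.
34 Hz > fs/2 = 25 Hz, folds to fs − 34 Hz = 16 Hz.
32 Hz > fs/2 = 25 Hz, folds to fs − 32 Hz = 18 Hz.
116 Hz mod fs = 16 Hz.
16 Hz ≤ fs/2 = 25 Hz, appears at 16 Hz.
34 Hz and 116 Hz both map to 16 Hz.

34 Hz, 116 Hz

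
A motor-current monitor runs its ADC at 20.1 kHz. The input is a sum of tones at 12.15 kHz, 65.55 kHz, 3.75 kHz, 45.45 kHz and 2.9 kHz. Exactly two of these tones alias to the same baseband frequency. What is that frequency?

fs/2 = 10.05 kHz.
12.15 kHz > fs/2 = 10.05 kHz, folds to fs − 12.15 kHz = 7.95 kHz.
65.55 kHz mod fs = 5.25 kHz.
5.25 kHz ≤ fs/2 = 10.05 kHz, appears at 5.25 kHz.
3.75 kHz ≤ fs/2 = 10.05 kHz, passes unchanged.
45.45 kHz mod fs = 5.25 kHz.
5.25 kHz ≤ fs/2 = 10.05 kHz, appears at 5.25 kHz.
2.9 kHz ≤ fs/2 = 10.05 kHz, passes unchanged.
45.45 kHz and 65.55 kHz both map to 5.25 kHz.

5.25 kHz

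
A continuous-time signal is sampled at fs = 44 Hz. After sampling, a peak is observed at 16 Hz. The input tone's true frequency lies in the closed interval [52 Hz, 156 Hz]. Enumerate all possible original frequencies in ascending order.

60 Hz, 72 Hz, 104 Hz, 116 Hz, 148 Hz

Frequencies that alias to 16 Hz are k·fs ± 16 Hz for integer k ≥ 0.
k=0: 16 Hz.
k=1: 28 Hz, 60 Hz.
k=2: 72 Hz, 104 Hz.
k=3: 116 Hz, 148 Hz.
k=4: 160 Hz, 192 Hz.
Within [52 Hz, 156 Hz]: 60 Hz, 72 Hz, 104 Hz, 116 Hz, 148 Hz.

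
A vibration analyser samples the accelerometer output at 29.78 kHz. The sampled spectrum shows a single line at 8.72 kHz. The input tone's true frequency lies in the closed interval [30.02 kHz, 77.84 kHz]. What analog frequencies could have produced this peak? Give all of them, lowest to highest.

Frequencies that alias to 8.72 kHz are k·fs ± 8.72 kHz for integer k ≥ 0.
k=0: 8.72 kHz.
k=1: 21.06 kHz, 38.5 kHz.
k=2: 50.84 kHz, 68.28 kHz.
k=3: 80.62 kHz, 98.06 kHz.
Within [30.02 kHz, 77.84 kHz]: 38.5 kHz, 50.84 kHz, 68.28 kHz.

38.5 kHz, 50.84 kHz, 68.28 kHz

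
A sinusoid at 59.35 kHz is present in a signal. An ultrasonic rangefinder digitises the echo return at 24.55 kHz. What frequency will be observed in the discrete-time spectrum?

10.25 kHz

59.35 kHz mod fs = 10.25 kHz.
10.25 kHz ≤ fs/2 = 12.275 kHz, appears at 10.25 kHz.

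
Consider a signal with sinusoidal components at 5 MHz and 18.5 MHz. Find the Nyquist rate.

Highest-frequency component: 18.5 MHz.
Nyquist rate = 2 × 18.5 MHz = 37 MHz.

37 MHz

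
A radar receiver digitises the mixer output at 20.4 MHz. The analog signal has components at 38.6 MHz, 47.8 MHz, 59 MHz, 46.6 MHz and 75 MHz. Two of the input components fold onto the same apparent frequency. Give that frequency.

fs/2 = 10.2 MHz.
38.6 MHz mod fs = 18.2 MHz.
18.2 MHz > fs/2 = 10.2 MHz, folds to fs − 18.2 MHz = 2.2 MHz.
47.8 MHz mod fs = 7 MHz.
7 MHz ≤ fs/2 = 10.2 MHz, appears at 7 MHz.
59 MHz mod fs = 18.2 MHz.
18.2 MHz > fs/2 = 10.2 MHz, folds to fs − 18.2 MHz = 2.2 MHz.
46.6 MHz mod fs = 5.8 MHz.
5.8 MHz ≤ fs/2 = 10.2 MHz, appears at 5.8 MHz.
75 MHz mod fs = 13.8 MHz.
13.8 MHz > fs/2 = 10.2 MHz, folds to fs − 13.8 MHz = 6.6 MHz.
38.6 MHz and 59 MHz both map to 2.2 MHz.

2.2 MHz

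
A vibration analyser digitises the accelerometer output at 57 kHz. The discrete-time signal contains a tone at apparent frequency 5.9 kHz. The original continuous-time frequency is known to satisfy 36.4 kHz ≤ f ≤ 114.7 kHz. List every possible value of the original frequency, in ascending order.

Frequencies that alias to 5.9 kHz are k·fs ± 5.9 kHz for integer k ≥ 0.
k=0: 5.9 kHz.
k=1: 51.1 kHz, 62.9 kHz.
k=2: 108.1 kHz, 119.9 kHz.
k=3: 165.1 kHz, 176.9 kHz.
Within [36.4 kHz, 114.7 kHz]: 51.1 kHz, 62.9 kHz, 108.1 kHz.

51.1 kHz, 62.9 kHz, 108.1 kHz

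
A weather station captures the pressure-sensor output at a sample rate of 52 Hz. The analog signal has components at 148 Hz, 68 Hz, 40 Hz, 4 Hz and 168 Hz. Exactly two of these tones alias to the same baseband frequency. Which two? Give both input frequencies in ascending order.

fs/2 = 26 Hz.
148 Hz mod fs = 44 Hz.
44 Hz > fs/2 = 26 Hz, folds to fs − 44 Hz = 8 Hz.
68 Hz mod fs = 16 Hz.
16 Hz ≤ fs/2 = 26 Hz, appears at 16 Hz.
40 Hz > fs/2 = 26 Hz, folds to fs − 40 Hz = 12 Hz.
4 Hz ≤ fs/2 = 26 Hz, passes unchanged.
168 Hz mod fs = 12 Hz.
12 Hz ≤ fs/2 = 26 Hz, appears at 12 Hz.
40 Hz and 168 Hz both map to 12 Hz.

40 Hz, 168 Hz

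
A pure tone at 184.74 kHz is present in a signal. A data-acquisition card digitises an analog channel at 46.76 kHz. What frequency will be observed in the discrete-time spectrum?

2.3 kHz

184.74 kHz mod fs = 44.46 kHz.
44.46 kHz > fs/2 = 23.38 kHz, folds to fs − 44.46 kHz = 2.3 kHz.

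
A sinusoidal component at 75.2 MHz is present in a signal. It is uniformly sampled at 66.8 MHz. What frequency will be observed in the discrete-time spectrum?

75.2 MHz mod fs = 8.4 MHz.
8.4 MHz ≤ fs/2 = 33.4 MHz, appears at 8.4 MHz.

8.4 MHz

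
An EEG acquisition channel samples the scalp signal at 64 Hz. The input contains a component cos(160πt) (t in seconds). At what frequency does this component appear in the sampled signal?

16 Hz

ω = 160π rad/s → f = ω/(2π) = 80 Hz.
80 Hz mod fs = 16 Hz.
16 Hz ≤ fs/2 = 32 Hz, appears at 16 Hz.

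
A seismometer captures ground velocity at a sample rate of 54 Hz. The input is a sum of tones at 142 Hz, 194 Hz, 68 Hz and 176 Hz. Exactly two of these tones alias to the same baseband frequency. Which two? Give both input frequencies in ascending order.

68 Hz, 176 Hz

fs/2 = 27 Hz.
142 Hz mod fs = 34 Hz.
34 Hz > fs/2 = 27 Hz, folds to fs − 34 Hz = 20 Hz.
194 Hz mod fs = 32 Hz.
32 Hz > fs/2 = 27 Hz, folds to fs − 32 Hz = 22 Hz.
68 Hz mod fs = 14 Hz.
14 Hz ≤ fs/2 = 27 Hz, appears at 14 Hz.
176 Hz mod fs = 14 Hz.
14 Hz ≤ fs/2 = 27 Hz, appears at 14 Hz.
68 Hz and 176 Hz both map to 14 Hz.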